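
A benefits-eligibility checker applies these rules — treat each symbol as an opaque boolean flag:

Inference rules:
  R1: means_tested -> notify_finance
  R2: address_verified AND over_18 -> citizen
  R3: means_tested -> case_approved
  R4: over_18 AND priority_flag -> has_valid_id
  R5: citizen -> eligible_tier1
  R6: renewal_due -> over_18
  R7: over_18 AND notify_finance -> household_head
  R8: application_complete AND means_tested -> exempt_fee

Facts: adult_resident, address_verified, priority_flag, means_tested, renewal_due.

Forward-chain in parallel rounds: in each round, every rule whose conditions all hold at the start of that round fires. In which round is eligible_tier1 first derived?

3

Round 1 — R1, R3, R6, derive notify_finance, case_approved, over_18.
Round 2 — R2, R4, R7, derive citizen, has_valid_id, household_head.
Round 3 — R5, derive eligible_tier1.
eligible_tier1 first appears in round 3.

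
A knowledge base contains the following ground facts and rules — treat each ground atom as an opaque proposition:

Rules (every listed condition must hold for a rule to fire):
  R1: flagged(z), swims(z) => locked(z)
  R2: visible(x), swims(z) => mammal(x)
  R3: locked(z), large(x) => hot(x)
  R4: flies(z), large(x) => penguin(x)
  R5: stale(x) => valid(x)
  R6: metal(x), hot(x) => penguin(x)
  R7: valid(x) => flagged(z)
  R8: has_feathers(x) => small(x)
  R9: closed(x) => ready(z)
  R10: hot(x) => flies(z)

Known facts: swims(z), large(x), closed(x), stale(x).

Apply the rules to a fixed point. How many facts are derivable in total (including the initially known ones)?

Round 1: R5 [stale(x) => valid(x)]; R9 [closed(x) => ready(z)]. Adds valid(x), ready(z).
Round 2: R7 [valid(x) => flagged(z)]. Adds flagged(z).
Round 3: R1 [flagged(z), swims(z) => locked(z)]. Adds locked(z).
Round 4: R3 [locked(z), large(x) => hot(x)]. Adds hot(x).
Round 5: R10 [hot(x) => flies(z)]. Adds flies(z).
Round 6: R4 [flies(z), large(x) => penguin(x)]. Adds penguin(x).
Closure: {closed(x), flagged(z), flies(z), hot(x), large(x), locked(z), penguin(x), ready(z), stale(x), swims(z), valid(x)} — 11 facts.

11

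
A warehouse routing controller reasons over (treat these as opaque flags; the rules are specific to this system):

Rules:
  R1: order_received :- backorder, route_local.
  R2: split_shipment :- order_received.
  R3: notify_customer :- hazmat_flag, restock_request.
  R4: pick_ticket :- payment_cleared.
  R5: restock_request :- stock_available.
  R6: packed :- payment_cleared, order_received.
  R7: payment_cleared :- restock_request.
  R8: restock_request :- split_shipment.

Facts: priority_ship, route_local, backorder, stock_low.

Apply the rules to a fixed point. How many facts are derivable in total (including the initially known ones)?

Round 1 fires R1, giving order_received.
Round 2 fires R2, giving split_shipment.
Round 3 fires R8, giving restock_request.
Round 4 fires R7, giving payment_cleared.
Round 5 fires R4, R6, giving pick_ticket, packed.
Closure: {backorder, order_received, packed, payment_cleared, pick_ticket, priority_ship, restock_request, route_local, split_shipment, stock_low} — 10 facts.

10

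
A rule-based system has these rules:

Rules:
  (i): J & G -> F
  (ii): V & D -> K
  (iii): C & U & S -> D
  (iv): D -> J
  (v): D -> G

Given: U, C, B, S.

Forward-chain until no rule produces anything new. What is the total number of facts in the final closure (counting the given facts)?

8

[1] (iii) [C & U & S -> D]. ⇒ new: D.
[2] (iv) [D -> J]; (v) [D -> G]. ⇒ new: J, G.
[3] (i) [J & G -> F]. ⇒ new: F.
Closure: {B, C, D, F, G, J, S, U} — 8 facts.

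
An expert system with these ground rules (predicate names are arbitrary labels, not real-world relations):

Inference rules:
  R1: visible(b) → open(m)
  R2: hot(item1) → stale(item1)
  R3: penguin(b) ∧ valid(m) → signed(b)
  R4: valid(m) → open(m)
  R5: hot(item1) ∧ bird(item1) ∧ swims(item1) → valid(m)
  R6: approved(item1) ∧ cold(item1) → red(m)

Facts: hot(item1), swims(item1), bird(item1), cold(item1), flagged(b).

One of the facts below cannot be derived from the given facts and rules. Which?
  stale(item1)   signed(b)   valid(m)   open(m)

signed(b)

Round 1: R2 [hot(item1) → stale(item1)]; R5 [hot(item1) ∧ bird(item1) ∧ swims(item1) → valid(m)]. Adds stale(item1), valid(m).
Round 2: R4 [valid(m) → open(m)]. Adds open(m).
Derived: stale(item1) (round 1), valid(m) (round 1), open(m) (round 2). signed(b) never appears in any round.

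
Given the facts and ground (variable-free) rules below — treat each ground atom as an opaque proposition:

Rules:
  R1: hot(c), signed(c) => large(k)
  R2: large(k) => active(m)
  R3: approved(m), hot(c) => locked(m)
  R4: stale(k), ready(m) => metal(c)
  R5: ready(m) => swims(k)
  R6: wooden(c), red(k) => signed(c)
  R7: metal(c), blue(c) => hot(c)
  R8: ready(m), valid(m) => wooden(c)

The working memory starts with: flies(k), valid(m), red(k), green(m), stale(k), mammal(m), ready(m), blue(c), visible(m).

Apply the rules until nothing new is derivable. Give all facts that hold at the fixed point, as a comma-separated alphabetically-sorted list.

[1] R4 [stale(k), ready(m) => metal(c)]; R5 [ready(m) => swims(k)]; R8 [ready(m), valid(m) => wooden(c)]. ⇒ new: metal(c), swims(k), wooden(c).
[2] R6 [wooden(c), red(k) => signed(c)]; R7 [metal(c), blue(c) => hot(c)]. ⇒ new: signed(c), hot(c).
[3] R1 [hot(c), signed(c) => large(k)]. ⇒ new: large(k).
[4] R2 [large(k) => active(m)]. ⇒ new: active(m).

active(m), blue(c), flies(k), green(m), hot(c), large(k), mammal(m), metal(c), ready(m), red(k), signed(c), stale(k), swims(k), valid(m), visible(m), wooden(c)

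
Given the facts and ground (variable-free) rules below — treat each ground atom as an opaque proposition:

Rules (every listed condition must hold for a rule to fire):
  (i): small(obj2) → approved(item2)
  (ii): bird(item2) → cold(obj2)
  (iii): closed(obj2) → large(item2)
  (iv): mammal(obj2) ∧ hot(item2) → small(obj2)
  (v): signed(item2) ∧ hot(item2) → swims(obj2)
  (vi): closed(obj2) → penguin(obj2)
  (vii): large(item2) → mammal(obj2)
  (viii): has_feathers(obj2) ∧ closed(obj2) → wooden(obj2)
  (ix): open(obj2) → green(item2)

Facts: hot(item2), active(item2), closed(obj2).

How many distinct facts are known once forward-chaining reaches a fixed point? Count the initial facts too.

8

Round 1: (iii) [closed(obj2) → large(item2)]; (vi) [closed(obj2) → penguin(obj2)]. New: large(item2), penguin(obj2).
Round 2: (vii) [large(item2) → mammal(obj2)]. New: mammal(obj2).
Round 3: (iv) [mammal(obj2) ∧ hot(item2) → small(obj2)]. New: small(obj2).
Round 4: (i) [small(obj2) → approved(item2)]. New: approved(item2).
Closure: {active(item2), approved(item2), closed(obj2), hot(item2), large(item2), mammal(obj2), penguin(obj2), small(obj2)} — 8 facts.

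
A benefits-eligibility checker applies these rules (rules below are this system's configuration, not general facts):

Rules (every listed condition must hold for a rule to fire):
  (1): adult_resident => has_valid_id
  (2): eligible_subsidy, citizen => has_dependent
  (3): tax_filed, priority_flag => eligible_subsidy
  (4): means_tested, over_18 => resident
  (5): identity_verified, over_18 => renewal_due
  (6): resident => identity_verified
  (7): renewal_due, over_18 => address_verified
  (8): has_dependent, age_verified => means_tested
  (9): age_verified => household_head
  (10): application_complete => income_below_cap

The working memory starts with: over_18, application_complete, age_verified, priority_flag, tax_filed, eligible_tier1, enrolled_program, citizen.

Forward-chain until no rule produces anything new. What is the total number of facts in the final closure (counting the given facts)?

Round 1: (3) [tax_filed, priority_flag => eligible_subsidy]; (9) [age_verified => household_head]; (10) [application_complete => income_below_cap]. Adds eligible_subsidy, household_head, income_below_cap.
Round 2: (2) [eligible_subsidy, citizen => has_dependent]. Adds has_dependent.
Round 3: (8) [has_dependent, age_verified => means_tested]. Adds means_tested.
Round 4: (4) [means_tested, over_18 => resident]. Adds resident.
Round 5: (6) [resident => identity_verified]. Adds identity_verified.
Round 6: (5) [identity_verified, over_18 => renewal_due]. Adds renewal_due.
Round 7: (7) [renewal_due, over_18 => address_verified]. Adds address_verified.
Closure: {address_verified, age_verified, application_complete, citizen, eligible_subsidy, eligible_tier1, enrolled_program, has_dependent, household_head, identity_verified, income_below_cap, means_tested, over_18, priority_flag, renewal_due, resident, tax_filed} — 17 facts.

17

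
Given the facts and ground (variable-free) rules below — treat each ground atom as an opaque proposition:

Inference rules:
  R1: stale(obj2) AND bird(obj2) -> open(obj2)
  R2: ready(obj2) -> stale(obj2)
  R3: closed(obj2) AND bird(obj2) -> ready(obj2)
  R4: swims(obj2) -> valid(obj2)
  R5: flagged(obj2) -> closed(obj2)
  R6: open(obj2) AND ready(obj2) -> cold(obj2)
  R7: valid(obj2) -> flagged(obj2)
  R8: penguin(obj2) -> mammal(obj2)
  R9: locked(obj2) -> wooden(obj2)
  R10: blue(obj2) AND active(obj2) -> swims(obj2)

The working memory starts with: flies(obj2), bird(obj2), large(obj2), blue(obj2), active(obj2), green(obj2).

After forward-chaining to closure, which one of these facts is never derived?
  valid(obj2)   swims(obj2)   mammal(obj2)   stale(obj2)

mammal(obj2)

Round 1 fires R10, giving swims(obj2).
Round 2 fires R4, giving valid(obj2).
Round 3 fires R7, giving flagged(obj2).
Round 4 fires R5, giving closed(obj2).
Round 5 fires R3, giving ready(obj2).
Round 6 fires R2, giving stale(obj2).
Round 7 fires R1, giving open(obj2).
Round 8 fires R6, giving cold(obj2).
Derived: swims(obj2) (round 1), stale(obj2) (round 6), valid(obj2) (round 2). mammal(obj2) never appears in any round.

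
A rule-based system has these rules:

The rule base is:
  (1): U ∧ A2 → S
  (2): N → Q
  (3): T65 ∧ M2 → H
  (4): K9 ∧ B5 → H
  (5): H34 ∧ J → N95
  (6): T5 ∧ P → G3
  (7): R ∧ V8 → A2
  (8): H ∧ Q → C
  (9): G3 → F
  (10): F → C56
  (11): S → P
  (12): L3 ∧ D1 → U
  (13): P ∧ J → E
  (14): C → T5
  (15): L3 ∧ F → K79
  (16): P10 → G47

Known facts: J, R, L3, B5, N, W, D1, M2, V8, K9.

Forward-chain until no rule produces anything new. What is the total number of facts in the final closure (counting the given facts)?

23

Round 1: (2) [N → Q]; (4) [K9 ∧ B5 → H]; (7) [R ∧ V8 → A2]; (12) [L3 ∧ D1 → U]. Adds Q, H, A2, U.
Round 2: (1) [U ∧ A2 → S]; (8) [H ∧ Q → C]. Adds S, C.
Round 3: (11) [S → P]; (14) [C → T5]. Adds P, T5.
Round 4: (6) [T5 ∧ P → G3]; (13) [P ∧ J → E]. Adds G3, E.
Round 5: (9) [G3 → F]. Adds F.
Round 6: (10) [F → C56]; (15) [L3 ∧ F → K79]. Adds C56, K79.
Closure: {A2, B5, C, C56, D1, E, F, G3, H, J, K79, K9, L3, M2, N, P, Q, R, S, T5, U, V8, W} — 23 facts.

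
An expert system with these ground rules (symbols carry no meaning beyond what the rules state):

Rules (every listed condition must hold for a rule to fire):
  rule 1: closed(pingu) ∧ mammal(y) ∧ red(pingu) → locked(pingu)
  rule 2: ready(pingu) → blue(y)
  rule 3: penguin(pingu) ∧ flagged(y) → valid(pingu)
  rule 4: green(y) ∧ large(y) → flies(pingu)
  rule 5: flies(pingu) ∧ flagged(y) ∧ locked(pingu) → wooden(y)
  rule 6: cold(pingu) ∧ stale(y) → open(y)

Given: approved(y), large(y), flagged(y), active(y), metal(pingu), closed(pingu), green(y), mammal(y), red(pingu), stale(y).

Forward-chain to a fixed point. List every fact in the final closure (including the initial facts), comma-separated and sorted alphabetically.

active(y), approved(y), closed(pingu), flagged(y), flies(pingu), green(y), large(y), locked(pingu), mammal(y), metal(pingu), red(pingu), stale(y), wooden(y)

Round 1: rule 1 [closed(pingu) ∧ mammal(y) ∧ red(pingu) → locked(pingu)]; rule 4 [green(y) ∧ large(y) → flies(pingu)]. Adds locked(pingu), flies(pingu).
Round 2: rule 5 [flies(pingu) ∧ flagged(y) ∧ locked(pingu) → wooden(y)]. Adds wooden(y).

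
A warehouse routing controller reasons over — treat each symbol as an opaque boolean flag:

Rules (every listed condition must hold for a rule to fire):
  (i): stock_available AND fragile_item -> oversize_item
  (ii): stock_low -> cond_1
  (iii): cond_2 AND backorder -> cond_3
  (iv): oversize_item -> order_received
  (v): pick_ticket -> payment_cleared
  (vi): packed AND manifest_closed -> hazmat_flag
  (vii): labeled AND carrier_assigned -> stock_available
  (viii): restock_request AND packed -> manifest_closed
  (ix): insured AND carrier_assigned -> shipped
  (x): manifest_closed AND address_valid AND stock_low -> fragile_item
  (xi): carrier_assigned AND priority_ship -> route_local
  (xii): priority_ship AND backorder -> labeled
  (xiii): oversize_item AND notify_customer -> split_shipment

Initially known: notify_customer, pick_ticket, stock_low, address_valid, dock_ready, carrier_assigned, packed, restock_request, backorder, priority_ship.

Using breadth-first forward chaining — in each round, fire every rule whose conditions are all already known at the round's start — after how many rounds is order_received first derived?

4

[1] (ii) [stock_low -> cond_1]; (v) [pick_ticket -> payment_cleared]; (viii) [restock_request AND packed -> manifest_closed]; (xi) [carrier_assigned AND priority_ship -> route_local]; (xii) [priority_ship AND backorder -> labeled]. ⇒ new: cond_1, payment_cleared, manifest_closed, route_local, labeled.
[2] (vi) [packed AND manifest_closed -> hazmat_flag]; (vii) [labeled AND carrier_assigned -> stock_available]; (x) [manifest_closed AND address_valid AND stock_low -> fragile_item]. ⇒ new: hazmat_flag, stock_available, fragile_item.
[3] (i) [stock_available AND fragile_item -> oversize_item]. ⇒ new: oversize_item.
[4] (iv) [oversize_item -> order_received]; (xiii) [oversize_item AND notify_customer -> split_shipment]. ⇒ new: order_received, split_shipment.
order_received first appears in round 4.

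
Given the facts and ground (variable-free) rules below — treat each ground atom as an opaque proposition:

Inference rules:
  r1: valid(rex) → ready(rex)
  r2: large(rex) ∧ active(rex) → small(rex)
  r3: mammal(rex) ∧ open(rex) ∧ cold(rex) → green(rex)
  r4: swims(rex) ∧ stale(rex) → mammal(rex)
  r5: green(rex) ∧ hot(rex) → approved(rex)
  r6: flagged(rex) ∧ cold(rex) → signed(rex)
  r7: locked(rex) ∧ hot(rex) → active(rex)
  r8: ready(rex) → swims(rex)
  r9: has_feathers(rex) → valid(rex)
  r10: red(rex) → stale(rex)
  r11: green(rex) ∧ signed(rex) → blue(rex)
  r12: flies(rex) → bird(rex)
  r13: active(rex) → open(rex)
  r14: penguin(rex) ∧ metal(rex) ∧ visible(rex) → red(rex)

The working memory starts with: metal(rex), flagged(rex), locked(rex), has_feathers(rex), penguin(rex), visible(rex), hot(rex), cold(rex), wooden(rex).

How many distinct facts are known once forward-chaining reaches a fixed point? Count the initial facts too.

21

Round 1 — r6, r7, r9, r14, derive signed(rex), active(rex), valid(rex), red(rex).
Round 2 — r1, r10, r13, derive ready(rex), stale(rex), open(rex).
Round 3 — r8, derive swims(rex).
Round 4 — r4, derive mammal(rex).
Round 5 — r3, derive green(rex).
Round 6 — r5, r11, derive approved(rex), blue(rex).
Closure: {active(rex), approved(rex), blue(rex), cold(rex), flagged(rex), green(rex), has_feathers(rex), hot(rex), locked(rex), mammal(rex), metal(rex), open(rex), penguin(rex), ready(rex), red(rex), signed(rex), stale(rex), swims(rex), valid(rex), visible(rex), wooden(rex)} — 21 facts.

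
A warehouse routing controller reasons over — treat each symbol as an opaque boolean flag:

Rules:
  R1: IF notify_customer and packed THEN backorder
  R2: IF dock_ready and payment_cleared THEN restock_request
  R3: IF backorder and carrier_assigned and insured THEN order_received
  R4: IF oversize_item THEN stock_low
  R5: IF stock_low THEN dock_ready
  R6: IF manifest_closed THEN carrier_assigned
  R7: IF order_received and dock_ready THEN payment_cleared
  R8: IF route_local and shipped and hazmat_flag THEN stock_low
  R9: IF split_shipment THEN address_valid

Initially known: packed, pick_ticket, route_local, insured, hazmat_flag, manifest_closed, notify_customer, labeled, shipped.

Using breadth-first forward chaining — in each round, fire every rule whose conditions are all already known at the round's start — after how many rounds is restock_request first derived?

4

Round 1: R1 [IF notify_customer and packed THEN backorder]; R6 [IF manifest_closed THEN carrier_assigned]; R8 [IF route_local and shipped and hazmat_flag THEN stock_low]. Adds backorder, carrier_assigned, stock_low.
Round 2: R3 [IF backorder and carrier_assigned and insured THEN order_received]; R5 [IF stock_low THEN dock_ready]. Adds order_received, dock_ready.
Round 3: R7 [IF order_received and dock_ready THEN payment_cleared]. Adds payment_cleared.
Round 4: R2 [IF dock_ready and payment_cleared THEN restock_request]. Adds restock_request.
restock_request first appears in round 4.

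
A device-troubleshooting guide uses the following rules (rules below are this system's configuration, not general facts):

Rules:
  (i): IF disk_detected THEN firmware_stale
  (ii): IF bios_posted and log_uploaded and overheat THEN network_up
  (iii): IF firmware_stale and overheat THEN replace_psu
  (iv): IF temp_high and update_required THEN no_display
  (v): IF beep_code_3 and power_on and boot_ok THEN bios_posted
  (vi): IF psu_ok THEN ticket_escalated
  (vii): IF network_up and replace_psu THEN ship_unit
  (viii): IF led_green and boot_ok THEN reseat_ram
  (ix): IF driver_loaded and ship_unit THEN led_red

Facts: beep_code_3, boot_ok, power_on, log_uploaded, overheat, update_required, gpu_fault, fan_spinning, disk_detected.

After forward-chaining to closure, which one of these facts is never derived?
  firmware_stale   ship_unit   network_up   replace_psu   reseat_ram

Round 1 — (i), (v), derive firmware_stale, bios_posted.
Round 2 — (ii), (iii), derive network_up, replace_psu.
Round 3 — (vii), derive ship_unit.
Derived: replace_psu (round 2), firmware_stale (round 1), ship_unit (round 3), network_up (round 2). reseat_ram never appears in any round.

reseat_ram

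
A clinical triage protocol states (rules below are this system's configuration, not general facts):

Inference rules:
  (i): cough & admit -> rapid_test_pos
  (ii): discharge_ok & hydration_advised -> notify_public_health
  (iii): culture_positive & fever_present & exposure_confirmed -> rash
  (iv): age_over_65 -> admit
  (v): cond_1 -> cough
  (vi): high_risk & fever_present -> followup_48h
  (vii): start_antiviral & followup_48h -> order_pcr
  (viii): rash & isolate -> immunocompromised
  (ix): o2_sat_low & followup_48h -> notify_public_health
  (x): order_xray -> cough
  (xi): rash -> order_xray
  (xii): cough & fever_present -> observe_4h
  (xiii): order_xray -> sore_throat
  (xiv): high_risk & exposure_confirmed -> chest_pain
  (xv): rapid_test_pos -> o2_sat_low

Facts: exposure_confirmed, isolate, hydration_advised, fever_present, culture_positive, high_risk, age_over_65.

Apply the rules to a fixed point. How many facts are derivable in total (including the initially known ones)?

[1] (iii) [culture_positive & fever_present & exposure_confirmed -> rash]; (iv) [age_over_65 -> admit]; (vi) [high_risk & fever_present -> followup_48h]; (xiv) [high_risk & exposure_confirmed -> chest_pain]. ⇒ new: rash, admit, followup_48h, chest_pain.
[2] (viii) [rash & isolate -> immunocompromised]; (xi) [rash -> order_xray]. ⇒ new: immunocompromised, order_xray.
[3] (x) [order_xray -> cough]; (xiii) [order_xray -> sore_throat]. ⇒ new: cough, sore_throat.
[4] (i) [cough & admit -> rapid_test_pos]; (xii) [cough & fever_present -> observe_4h]. ⇒ new: rapid_test_pos, observe_4h.
[5] (xv) [rapid_test_pos -> o2_sat_low]. ⇒ new: o2_sat_low.
[6] (ix) [o2_sat_low & followup_48h -> notify_public_health]. ⇒ new: notify_public_health.
Closure: {admit, age_over_65, chest_pain, cough, culture_positive, exposure_confirmed, fever_present, followup_48h, high_risk, hydration_advised, immunocompromised, isolate, notify_public_health, o2_sat_low, observe_4h, order_xray, rapid_test_pos, rash, sore_throat} — 19 facts.

19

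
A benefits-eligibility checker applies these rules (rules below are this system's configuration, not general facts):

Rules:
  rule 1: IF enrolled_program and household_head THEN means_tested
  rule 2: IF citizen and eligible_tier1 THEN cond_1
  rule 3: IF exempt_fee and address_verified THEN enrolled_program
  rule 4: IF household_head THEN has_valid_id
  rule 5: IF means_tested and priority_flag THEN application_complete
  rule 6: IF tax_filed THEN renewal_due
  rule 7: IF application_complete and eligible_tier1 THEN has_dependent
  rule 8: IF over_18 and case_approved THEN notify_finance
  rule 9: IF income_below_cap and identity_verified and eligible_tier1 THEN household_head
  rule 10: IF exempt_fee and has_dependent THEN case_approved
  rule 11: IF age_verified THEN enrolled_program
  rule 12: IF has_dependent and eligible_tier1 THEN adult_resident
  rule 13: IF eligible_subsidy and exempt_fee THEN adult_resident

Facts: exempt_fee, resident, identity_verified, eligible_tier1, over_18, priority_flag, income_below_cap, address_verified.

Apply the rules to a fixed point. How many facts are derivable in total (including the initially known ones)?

17

Round 1 fires rule 3, rule 9, giving enrolled_program, household_head.
Round 2 fires rule 1, rule 4, giving means_tested, has_valid_id.
Round 3 fires rule 5, giving application_complete.
Round 4 fires rule 7, giving has_dependent.
Round 5 fires rule 10, rule 12, giving case_approved, adult_resident.
Round 6 fires rule 8, giving notify_finance.
Closure: {address_verified, adult_resident, application_complete, case_approved, eligible_tier1, enrolled_program, exempt_fee, has_dependent, has_valid_id, household_head, identity_verified, income_below_cap, means_tested, notify_finance, over_18, priority_flag, resident} — 17 facts.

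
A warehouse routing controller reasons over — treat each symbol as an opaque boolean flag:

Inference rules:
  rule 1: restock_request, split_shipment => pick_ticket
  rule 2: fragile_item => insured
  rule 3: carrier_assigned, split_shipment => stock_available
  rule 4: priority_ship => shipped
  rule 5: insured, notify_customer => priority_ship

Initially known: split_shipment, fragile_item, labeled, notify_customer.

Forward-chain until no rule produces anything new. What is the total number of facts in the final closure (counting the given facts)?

Round 1: rule 2 [fragile_item => insured]. New: insured.
Round 2: rule 5 [insured, notify_customer => priority_ship]. New: priority_ship.
Round 3: rule 4 [priority_ship => shipped]. New: shipped.
Closure: {fragile_item, insured, labeled, notify_customer, priority_ship, shipped, split_shipment} — 7 facts.

7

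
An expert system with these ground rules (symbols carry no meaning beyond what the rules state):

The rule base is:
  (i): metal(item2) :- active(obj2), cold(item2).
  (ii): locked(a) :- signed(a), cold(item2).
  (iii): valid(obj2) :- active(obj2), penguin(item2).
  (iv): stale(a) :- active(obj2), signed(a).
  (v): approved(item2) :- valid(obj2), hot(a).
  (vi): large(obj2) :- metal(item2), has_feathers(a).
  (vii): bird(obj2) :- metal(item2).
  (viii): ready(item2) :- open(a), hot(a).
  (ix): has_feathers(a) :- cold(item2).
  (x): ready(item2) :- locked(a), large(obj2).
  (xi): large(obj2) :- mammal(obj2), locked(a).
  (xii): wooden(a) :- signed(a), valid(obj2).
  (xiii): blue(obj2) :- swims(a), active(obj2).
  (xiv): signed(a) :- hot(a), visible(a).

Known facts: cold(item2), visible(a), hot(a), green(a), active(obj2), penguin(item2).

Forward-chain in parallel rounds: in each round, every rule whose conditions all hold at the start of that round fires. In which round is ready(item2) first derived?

3

Round 1 fires (i), (iii), (ix), (xiv), giving metal(item2), valid(obj2), has_feathers(a), signed(a).
Round 2 fires (ii), (iv), (v), (vi), (vii), (xii), giving locked(a), stale(a), approved(item2), large(obj2), bird(obj2), wooden(a).
Round 3 fires (x), giving ready(item2).
ready(item2) first appears in round 3.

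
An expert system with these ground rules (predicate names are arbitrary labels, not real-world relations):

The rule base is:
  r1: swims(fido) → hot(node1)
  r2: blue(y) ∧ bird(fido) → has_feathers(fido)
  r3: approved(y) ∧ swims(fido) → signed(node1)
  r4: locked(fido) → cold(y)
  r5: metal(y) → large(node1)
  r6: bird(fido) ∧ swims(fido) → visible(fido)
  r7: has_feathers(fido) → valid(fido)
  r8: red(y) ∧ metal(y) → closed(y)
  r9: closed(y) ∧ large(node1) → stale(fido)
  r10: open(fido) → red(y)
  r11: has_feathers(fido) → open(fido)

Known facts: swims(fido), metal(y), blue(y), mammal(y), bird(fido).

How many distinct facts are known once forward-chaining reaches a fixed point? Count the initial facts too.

[1] r1 [swims(fido) → hot(node1)]; r2 [blue(y) ∧ bird(fido) → has_feathers(fido)]; r5 [metal(y) → large(node1)]; r6 [bird(fido) ∧ swims(fido) → visible(fido)]. ⇒ new: hot(node1), has_feathers(fido), large(node1), visible(fido).
[2] r7 [has_feathers(fido) → valid(fido)]; r11 [has_feathers(fido) → open(fido)]. ⇒ new: valid(fido), open(fido).
[3] r10 [open(fido) → red(y)]. ⇒ new: red(y).
[4] r8 [red(y) ∧ metal(y) → closed(y)]. ⇒ new: closed(y).
[5] r9 [closed(y) ∧ large(node1) → stale(fido)]. ⇒ new: stale(fido).
Closure: {bird(fido), blue(y), closed(y), has_feathers(fido), hot(node1), large(node1), mammal(y), metal(y), open(fido), red(y), stale(fido), swims(fido), valid(fido), visible(fido)} — 14 facts.

14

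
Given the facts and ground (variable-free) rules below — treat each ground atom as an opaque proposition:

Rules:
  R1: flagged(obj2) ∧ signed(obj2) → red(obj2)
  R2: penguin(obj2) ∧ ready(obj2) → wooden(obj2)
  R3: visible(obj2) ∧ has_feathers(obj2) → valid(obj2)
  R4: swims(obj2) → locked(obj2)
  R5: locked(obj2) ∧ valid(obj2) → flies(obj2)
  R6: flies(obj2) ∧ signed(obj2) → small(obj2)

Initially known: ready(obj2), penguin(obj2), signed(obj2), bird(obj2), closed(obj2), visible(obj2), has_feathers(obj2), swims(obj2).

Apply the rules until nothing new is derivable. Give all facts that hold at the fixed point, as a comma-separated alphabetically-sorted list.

bird(obj2), closed(obj2), flies(obj2), has_feathers(obj2), locked(obj2), penguin(obj2), ready(obj2), signed(obj2), small(obj2), swims(obj2), valid(obj2), visible(obj2), wooden(obj2)

Round 1: R2 [penguin(obj2) ∧ ready(obj2) → wooden(obj2)]; R3 [visible(obj2) ∧ has_feathers(obj2) → valid(obj2)]; R4 [swims(obj2) → locked(obj2)]. Adds wooden(obj2), valid(obj2), locked(obj2).
Round 2: R5 [locked(obj2) ∧ valid(obj2) → flies(obj2)]. Adds flies(obj2).
Round 3: R6 [flies(obj2) ∧ signed(obj2) → small(obj2)]. Adds small(obj2).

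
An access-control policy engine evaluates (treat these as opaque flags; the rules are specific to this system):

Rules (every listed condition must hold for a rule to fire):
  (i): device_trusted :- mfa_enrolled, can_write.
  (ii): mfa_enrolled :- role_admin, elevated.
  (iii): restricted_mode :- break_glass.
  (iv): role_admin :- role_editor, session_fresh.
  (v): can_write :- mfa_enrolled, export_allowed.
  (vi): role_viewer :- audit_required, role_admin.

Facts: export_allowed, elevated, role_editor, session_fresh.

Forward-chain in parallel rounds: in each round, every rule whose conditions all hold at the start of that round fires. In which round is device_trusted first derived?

[1] (iv) [role_admin :- role_editor, session_fresh.]. ⇒ new: role_admin.
[2] (ii) [mfa_enrolled :- role_admin, elevated.]. ⇒ new: mfa_enrolled.
[3] (v) [can_write :- mfa_enrolled, export_allowed.]. ⇒ new: can_write.
[4] (i) [device_trusted :- mfa_enrolled, can_write.]. ⇒ new: device_trusted.
device_trusted first appears in round 4.

4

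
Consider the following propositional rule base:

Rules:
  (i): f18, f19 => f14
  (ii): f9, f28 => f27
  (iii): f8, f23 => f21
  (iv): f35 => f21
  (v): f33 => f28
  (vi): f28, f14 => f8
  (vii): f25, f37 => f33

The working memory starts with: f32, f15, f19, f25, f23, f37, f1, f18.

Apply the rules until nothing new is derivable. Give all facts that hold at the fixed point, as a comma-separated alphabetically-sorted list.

Round 1: (i) [f18, f19 => f14]; (vii) [f25, f37 => f33]. New: f14, f33.
Round 2: (v) [f33 => f28]. New: f28.
Round 3: (vi) [f28, f14 => f8]. New: f8.
Round 4: (iii) [f8, f23 => f21]. New: f21.

f1, f14, f15, f18, f19, f21, f23, f25, f28, f32, f33, f37, f8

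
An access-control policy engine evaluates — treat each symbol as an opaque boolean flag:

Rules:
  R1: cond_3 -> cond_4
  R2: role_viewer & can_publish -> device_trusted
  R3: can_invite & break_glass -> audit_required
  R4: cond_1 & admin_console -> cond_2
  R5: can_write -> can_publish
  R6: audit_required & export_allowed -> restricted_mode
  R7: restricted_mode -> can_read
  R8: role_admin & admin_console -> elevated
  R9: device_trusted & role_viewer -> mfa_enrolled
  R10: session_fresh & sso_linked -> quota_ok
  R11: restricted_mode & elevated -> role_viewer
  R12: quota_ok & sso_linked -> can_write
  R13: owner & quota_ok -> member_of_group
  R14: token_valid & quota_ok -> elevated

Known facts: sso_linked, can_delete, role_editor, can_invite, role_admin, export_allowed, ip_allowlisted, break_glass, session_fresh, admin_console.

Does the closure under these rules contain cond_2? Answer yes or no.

no

[1] R3 [can_invite & break_glass -> audit_required]; R8 [role_admin & admin_console -> elevated]; R10 [session_fresh & sso_linked -> quota_ok]. ⇒ new: audit_required, elevated, quota_ok.
[2] R6 [audit_required & export_allowed -> restricted_mode]; R12 [quota_ok & sso_linked -> can_write]. ⇒ new: restricted_mode, can_write.
[3] R5 [can_write -> can_publish]; R7 [restricted_mode -> can_read]; R11 [restricted_mode & elevated -> role_viewer]. ⇒ new: can_publish, can_read, role_viewer.
[4] R2 [role_viewer & can_publish -> device_trusted]. ⇒ new: device_trusted.
[5] R9 [device_trusted & role_viewer -> mfa_enrolled]. ⇒ new: mfa_enrolled.
Fixed point reached. cond_2 is concluded only by R4; R4 needs cond_1 (never derived).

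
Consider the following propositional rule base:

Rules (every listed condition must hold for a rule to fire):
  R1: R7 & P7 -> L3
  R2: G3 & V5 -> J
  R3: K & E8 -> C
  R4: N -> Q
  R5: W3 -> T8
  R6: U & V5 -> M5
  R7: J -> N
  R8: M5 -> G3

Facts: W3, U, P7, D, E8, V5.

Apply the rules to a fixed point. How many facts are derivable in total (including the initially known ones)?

12

Round 1 fires R5, R6, giving T8, M5.
Round 2 fires R8, giving G3.
Round 3 fires R2, giving J.
Round 4 fires R7, giving N.
Round 5 fires R4, giving Q.
Closure: {D, E8, G3, J, M5, N, P7, Q, T8, U, V5, W3} — 12 facts.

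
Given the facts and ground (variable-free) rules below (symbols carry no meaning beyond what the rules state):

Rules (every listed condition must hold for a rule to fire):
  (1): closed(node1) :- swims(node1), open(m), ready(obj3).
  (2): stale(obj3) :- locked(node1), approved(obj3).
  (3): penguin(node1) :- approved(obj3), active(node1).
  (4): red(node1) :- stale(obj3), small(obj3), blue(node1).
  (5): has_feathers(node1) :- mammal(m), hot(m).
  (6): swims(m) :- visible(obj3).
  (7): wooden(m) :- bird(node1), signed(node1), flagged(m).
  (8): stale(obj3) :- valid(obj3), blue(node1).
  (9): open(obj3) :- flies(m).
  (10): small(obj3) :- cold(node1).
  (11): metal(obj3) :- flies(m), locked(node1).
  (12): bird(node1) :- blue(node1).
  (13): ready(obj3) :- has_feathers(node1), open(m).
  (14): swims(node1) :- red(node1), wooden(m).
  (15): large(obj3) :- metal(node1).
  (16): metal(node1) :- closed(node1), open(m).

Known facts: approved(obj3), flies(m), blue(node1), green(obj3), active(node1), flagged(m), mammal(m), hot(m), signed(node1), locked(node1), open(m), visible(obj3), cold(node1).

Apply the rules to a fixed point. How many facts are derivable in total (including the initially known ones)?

Round 1 — (2), (3), (5), (6), (9), (10), (11), (12), derive stale(obj3), penguin(node1), has_feathers(node1), swims(m), open(obj3), small(obj3), metal(obj3), bird(node1).
Round 2 — (4), (7), (13), derive red(node1), wooden(m), ready(obj3).
Round 3 — (14), derive swims(node1).
Round 4 — (1), derive closed(node1).
Round 5 — (16), derive metal(node1).
Round 6 — (15), derive large(obj3).
Closure: {active(node1), approved(obj3), bird(node1), blue(node1), closed(node1), cold(node1), flagged(m), flies(m), green(obj3), has_feathers(node1), hot(m), large(obj3), locked(node1), mammal(m), metal(node1), metal(obj3), open(m), open(obj3), penguin(node1), ready(obj3), red(node1), signed(node1), small(obj3), stale(obj3), swims(m), swims(node1), visible(obj3), wooden(m)} — 28 facts.

28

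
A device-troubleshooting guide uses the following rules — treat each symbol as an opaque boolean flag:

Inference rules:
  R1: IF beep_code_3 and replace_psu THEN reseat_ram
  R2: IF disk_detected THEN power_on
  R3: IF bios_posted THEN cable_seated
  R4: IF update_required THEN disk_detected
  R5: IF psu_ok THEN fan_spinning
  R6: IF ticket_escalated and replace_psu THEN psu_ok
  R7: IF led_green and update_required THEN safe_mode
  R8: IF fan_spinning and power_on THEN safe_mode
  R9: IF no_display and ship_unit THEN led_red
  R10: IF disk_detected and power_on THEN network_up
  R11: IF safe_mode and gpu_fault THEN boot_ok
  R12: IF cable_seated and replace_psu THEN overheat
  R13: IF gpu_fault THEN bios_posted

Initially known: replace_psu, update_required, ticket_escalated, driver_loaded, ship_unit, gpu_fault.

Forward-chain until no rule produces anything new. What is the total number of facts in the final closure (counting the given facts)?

Round 1 — R4, R6, R13, derive disk_detected, psu_ok, bios_posted.
Round 2 — R2, R3, R5, derive power_on, cable_seated, fan_spinning.
Round 3 — R8, R10, R12, derive safe_mode, network_up, overheat.
Round 4 — R11, derive boot_ok.
Closure: {bios_posted, boot_ok, cable_seated, disk_detected, driver_loaded, fan_spinning, gpu_fault, network_up, overheat, power_on, psu_ok, replace_psu, safe_mode, ship_unit, ticket_escalated, update_required} — 16 facts.

16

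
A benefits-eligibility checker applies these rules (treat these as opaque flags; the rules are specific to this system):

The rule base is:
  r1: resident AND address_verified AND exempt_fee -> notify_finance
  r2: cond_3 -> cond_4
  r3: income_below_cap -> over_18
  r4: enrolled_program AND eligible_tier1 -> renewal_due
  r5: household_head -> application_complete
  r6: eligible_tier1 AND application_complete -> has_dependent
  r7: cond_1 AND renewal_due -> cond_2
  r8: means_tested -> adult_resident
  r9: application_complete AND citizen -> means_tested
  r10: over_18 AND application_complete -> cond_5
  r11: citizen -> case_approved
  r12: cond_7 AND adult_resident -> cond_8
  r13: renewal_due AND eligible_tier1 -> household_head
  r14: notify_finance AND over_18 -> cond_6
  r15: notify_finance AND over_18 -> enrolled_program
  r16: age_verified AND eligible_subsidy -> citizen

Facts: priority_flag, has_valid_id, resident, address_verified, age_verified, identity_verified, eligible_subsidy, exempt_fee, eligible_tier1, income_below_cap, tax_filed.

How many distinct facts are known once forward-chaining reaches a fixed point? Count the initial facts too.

24

Round 1: r1 [resident AND address_verified AND exempt_fee -> notify_finance]; r3 [income_below_cap -> over_18]; r16 [age_verified AND eligible_subsidy -> citizen]. New: notify_finance, over_18, citizen.
Round 2: r11 [citizen -> case_approved]; r14 [notify_finance AND over_18 -> cond_6]; r15 [notify_finance AND over_18 -> enrolled_program]. New: case_approved, cond_6, enrolled_program.
Round 3: r4 [enrolled_program AND eligible_tier1 -> renewal_due]. New: renewal_due.
Round 4: r13 [renewal_due AND eligible_tier1 -> household_head]. New: household_head.
Round 5: r5 [household_head -> application_complete]. New: application_complete.
Round 6: r6 [eligible_tier1 AND application_complete -> has_dependent]; r9 [application_complete AND citizen -> means_tested]; r10 [over_18 AND application_complete -> cond_5]. New: has_dependent, means_tested, cond_5.
Round 7: r8 [means_tested -> adult_resident]. New: adult_resident.
Closure: {address_verified, adult_resident, age_verified, application_complete, case_approved, citizen, cond_5, cond_6, eligible_subsidy, eligible_tier1, enrolled_program, exempt_fee, has_dependent, has_valid_id, household_head, identity_verified, income_below_cap, means_tested, notify_finance, over_18, priority_flag, renewal_due, resident, tax_filed} — 24 facts.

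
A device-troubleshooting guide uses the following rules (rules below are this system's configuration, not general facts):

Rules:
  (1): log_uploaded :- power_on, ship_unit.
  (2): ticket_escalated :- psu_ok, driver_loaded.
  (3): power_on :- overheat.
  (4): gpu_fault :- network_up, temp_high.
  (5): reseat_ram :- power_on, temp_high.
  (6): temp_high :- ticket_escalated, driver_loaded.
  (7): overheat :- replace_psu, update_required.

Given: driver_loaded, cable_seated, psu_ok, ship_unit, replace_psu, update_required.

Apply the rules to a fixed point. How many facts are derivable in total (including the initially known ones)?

Round 1: (2) [ticket_escalated :- psu_ok, driver_loaded.]; (7) [overheat :- replace_psu, update_required.]. Adds ticket_escalated, overheat.
Round 2: (3) [power_on :- overheat.]; (6) [temp_high :- ticket_escalated, driver_loaded.]. Adds power_on, temp_high.
Round 3: (1) [log_uploaded :- power_on, ship_unit.]; (5) [reseat_ram :- power_on, temp_high.]. Adds log_uploaded, reseat_ram.
Closure: {cable_seated, driver_loaded, log_uploaded, overheat, power_on, psu_ok, replace_psu, reseat_ram, ship_unit, temp_high, ticket_escalated, update_required} — 12 facts.

12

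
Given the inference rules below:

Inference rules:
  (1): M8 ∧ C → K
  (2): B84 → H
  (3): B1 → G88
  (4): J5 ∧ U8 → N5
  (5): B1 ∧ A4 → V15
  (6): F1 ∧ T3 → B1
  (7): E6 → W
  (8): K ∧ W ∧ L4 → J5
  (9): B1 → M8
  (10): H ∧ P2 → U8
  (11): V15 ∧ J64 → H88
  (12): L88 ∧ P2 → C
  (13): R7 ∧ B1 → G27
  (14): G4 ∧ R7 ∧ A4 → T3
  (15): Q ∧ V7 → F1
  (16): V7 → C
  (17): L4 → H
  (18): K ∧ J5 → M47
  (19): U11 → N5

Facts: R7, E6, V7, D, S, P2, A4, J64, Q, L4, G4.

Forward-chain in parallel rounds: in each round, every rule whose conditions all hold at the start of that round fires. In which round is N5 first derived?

[1] (7) [E6 → W]; (14) [G4 ∧ R7 ∧ A4 → T3]; (15) [Q ∧ V7 → F1]; (16) [V7 → C]; (17) [L4 → H]. ⇒ new: W, T3, F1, C, H.
[2] (6) [F1 ∧ T3 → B1]; (10) [H ∧ P2 → U8]. ⇒ new: B1, U8.
[3] (3) [B1 → G88]; (5) [B1 ∧ A4 → V15]; (9) [B1 → M8]; (13) [R7 ∧ B1 → G27]. ⇒ new: G88, V15, M8, G27.
[4] (1) [M8 ∧ C → K]; (11) [V15 ∧ J64 → H88]. ⇒ new: K, H88.
[5] (8) [K ∧ W ∧ L4 → J5]. ⇒ new: J5.
[6] (4) [J5 ∧ U8 → N5]; (18) [K ∧ J5 → M47]. ⇒ new: N5, M47.
N5 first appears in round 6.

6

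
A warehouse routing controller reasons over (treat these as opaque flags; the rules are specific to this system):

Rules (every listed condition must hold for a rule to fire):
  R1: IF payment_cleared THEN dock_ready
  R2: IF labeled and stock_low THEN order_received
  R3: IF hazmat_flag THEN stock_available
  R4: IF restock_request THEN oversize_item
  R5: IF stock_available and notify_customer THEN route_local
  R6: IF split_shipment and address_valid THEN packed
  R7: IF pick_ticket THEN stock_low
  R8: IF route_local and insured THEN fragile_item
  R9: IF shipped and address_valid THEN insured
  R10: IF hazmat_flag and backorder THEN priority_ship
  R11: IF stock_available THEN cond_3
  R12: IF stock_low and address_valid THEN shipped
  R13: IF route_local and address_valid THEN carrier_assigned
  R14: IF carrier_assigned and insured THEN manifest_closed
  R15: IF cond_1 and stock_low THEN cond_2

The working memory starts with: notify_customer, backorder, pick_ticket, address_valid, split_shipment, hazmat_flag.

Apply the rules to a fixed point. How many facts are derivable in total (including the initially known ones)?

17

Round 1 fires R3, R6, R7, R10, giving stock_available, packed, stock_low, priority_ship.
Round 2 fires R5, R11, R12, giving route_local, cond_3, shipped.
Round 3 fires R9, R13, giving insured, carrier_assigned.
Round 4 fires R8, R14, giving fragile_item, manifest_closed.
Closure: {address_valid, backorder, carrier_assigned, cond_3, fragile_item, hazmat_flag, insured, manifest_closed, notify_customer, packed, pick_ticket, priority_ship, route_local, shipped, split_shipment, stock_available, stock_low} — 17 facts.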